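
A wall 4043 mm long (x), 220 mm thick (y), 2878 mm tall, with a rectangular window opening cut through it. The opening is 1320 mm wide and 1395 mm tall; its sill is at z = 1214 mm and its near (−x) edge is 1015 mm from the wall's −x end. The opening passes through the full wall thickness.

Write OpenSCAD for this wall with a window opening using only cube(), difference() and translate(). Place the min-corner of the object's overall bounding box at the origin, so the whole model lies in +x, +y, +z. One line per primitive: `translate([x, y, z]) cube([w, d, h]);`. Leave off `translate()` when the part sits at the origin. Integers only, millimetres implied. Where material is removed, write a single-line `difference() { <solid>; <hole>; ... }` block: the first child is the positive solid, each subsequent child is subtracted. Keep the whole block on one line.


difference() { cube([4043, 220, 2878]); translate([1015, 0, 1214]) cube([1320, 220, 1395]); }


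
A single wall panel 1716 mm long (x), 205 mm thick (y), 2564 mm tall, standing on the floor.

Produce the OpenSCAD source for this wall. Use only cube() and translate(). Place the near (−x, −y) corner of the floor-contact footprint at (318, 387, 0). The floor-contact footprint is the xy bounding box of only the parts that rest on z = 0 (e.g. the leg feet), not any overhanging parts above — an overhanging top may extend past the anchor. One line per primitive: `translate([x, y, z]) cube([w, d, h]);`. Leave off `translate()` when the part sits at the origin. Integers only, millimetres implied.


translate([318, 387, 0]) cube([1716, 205, 2564]);


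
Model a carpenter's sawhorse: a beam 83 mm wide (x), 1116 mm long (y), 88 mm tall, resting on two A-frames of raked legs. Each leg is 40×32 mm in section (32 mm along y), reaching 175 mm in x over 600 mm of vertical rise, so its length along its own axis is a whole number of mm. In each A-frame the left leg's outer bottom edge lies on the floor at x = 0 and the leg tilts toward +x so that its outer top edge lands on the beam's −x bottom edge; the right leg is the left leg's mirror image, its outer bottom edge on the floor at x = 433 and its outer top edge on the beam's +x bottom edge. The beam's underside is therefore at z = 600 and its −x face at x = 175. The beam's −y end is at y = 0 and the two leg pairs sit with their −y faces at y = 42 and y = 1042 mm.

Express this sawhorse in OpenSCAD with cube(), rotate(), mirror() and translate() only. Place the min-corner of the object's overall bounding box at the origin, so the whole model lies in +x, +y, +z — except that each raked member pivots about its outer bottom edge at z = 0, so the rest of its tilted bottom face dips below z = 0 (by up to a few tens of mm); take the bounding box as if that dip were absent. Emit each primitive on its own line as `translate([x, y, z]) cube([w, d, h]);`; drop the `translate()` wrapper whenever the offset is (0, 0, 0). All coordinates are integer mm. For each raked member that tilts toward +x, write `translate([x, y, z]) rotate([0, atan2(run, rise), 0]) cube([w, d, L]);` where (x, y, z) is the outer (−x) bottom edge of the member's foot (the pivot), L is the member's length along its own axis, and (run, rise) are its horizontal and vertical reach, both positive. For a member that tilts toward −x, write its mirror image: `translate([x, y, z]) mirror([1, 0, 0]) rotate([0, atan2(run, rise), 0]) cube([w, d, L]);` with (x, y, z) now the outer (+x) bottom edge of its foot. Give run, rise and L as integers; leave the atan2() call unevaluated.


translate([175, 0, 600]) cube([83, 1116, 88]);
translate([0, 42, 0]) rotate([0, atan2(175, 600), 0]) cube([40, 32, 625]);
translate([433, 42, 0]) mirror([1, 0, 0]) rotate([0, atan2(175, 600), 0]) cube([40, 32, 625]);
translate([0, 1042, 0]) rotate([0, atan2(175, 600), 0]) cube([40, 32, 625]);
translate([433, 1042, 0]) mirror([1, 0, 0]) rotate([0, atan2(175, 600), 0]) cube([40, 32, 625]);


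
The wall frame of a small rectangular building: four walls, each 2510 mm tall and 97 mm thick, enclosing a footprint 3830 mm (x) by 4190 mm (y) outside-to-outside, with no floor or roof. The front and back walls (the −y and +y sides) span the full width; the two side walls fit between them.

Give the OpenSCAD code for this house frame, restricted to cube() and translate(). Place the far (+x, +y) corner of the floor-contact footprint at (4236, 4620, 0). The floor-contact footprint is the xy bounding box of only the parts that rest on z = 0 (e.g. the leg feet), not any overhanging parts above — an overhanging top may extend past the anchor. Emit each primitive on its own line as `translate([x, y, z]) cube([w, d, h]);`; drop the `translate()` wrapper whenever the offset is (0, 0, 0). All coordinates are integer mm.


translate([406, 430, 0]) cube([3830, 97, 2510]);
translate([406, 4523, 0]) cube([3830, 97, 2510]);
translate([406, 527, 0]) cube([97, 3996, 2510]);
translate([4139, 527, 0]) cube([97, 3996, 2510]);


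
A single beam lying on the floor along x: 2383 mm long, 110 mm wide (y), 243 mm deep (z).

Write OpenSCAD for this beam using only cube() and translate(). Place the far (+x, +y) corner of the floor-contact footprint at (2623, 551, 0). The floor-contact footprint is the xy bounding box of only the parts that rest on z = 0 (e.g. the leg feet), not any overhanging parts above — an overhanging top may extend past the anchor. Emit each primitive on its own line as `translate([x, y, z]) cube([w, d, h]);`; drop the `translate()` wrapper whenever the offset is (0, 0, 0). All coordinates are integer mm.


translate([240, 441, 0]) cube([2383, 110, 243]);


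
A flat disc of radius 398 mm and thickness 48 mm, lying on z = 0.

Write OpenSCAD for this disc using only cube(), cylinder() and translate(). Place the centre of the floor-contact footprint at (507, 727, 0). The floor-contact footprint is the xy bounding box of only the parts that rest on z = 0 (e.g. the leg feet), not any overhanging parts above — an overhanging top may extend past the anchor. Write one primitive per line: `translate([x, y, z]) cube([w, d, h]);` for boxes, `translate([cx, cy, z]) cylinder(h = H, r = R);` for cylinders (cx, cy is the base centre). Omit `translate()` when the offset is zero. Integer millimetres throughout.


translate([507, 727, 0]) cylinder(h = 48, r = 398);


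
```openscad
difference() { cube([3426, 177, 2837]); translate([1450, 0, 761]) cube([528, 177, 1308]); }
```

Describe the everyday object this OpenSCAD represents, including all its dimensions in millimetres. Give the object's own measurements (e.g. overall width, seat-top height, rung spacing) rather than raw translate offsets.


A wall 3426 mm long (x), 177 mm thick (y), 2837 mm tall, with a rectangular window opening cut through it. The opening is 528 mm wide and 1308 mm tall; its sill is at z = 761 mm and its near (−x) edge is 1450 mm from the wall's −x end. The opening passes through the full wall thickness.


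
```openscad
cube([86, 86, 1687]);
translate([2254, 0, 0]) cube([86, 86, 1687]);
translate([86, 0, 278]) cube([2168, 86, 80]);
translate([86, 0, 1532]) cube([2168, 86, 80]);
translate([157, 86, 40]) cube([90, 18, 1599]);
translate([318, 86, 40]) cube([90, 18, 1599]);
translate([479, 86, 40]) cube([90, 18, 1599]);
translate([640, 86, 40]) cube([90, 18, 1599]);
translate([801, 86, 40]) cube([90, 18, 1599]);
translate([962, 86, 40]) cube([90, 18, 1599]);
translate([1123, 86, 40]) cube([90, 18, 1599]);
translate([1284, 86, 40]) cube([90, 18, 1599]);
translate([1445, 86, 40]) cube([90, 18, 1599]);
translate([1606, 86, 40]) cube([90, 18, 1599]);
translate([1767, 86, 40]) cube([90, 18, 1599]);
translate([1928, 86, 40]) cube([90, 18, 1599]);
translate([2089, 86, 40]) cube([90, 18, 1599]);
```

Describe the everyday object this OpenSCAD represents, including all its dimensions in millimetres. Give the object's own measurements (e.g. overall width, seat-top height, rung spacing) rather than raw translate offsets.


A fence section. Two 86×86 mm posts, 1687 mm tall, stand on the floor with a clear span of 2168 mm between their inner faces. Two horizontal rails of 86×80 mm section span the gap between the posts with their undersides at z = 278 mm and z = 1532 mm, flush with the posts' −y face. 13 pickets, each 90 mm wide, 18 mm thick and 1599 mm tall, are fixed to the +y face of the rails with their bottoms at z = 40 mm, spaced across the span with a 71 mm gap after the −x post and between neighbouring pickets, with 75 mm left before the +x post.


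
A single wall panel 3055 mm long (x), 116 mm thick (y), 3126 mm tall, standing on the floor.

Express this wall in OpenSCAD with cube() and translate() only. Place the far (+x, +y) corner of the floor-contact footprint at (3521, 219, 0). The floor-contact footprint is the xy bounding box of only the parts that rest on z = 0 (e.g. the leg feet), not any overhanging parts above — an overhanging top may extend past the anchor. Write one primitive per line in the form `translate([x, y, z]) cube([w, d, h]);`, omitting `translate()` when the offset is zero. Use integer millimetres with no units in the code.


translate([466, 103, 0]) cube([3055, 116, 3126]);


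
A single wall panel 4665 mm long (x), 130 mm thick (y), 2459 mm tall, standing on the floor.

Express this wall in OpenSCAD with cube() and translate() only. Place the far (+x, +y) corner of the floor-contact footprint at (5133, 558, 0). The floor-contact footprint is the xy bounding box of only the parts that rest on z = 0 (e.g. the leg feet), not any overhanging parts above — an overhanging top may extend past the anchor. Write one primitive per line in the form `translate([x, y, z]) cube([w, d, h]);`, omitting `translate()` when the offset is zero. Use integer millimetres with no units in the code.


translate([468, 428, 0]) cube([4665, 130, 2459]);


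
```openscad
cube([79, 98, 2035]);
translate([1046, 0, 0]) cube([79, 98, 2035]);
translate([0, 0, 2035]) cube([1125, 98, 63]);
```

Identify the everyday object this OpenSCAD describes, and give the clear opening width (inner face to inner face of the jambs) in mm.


A door frame. The clear opening width is 967 mm.

Two 2035 mm tall posts with a header on top — a door frame. The left jamb is 79 mm wide at x = 0; the right jamb starts at x = 1046. The clear opening is 1046 − 79 = 967 mm.


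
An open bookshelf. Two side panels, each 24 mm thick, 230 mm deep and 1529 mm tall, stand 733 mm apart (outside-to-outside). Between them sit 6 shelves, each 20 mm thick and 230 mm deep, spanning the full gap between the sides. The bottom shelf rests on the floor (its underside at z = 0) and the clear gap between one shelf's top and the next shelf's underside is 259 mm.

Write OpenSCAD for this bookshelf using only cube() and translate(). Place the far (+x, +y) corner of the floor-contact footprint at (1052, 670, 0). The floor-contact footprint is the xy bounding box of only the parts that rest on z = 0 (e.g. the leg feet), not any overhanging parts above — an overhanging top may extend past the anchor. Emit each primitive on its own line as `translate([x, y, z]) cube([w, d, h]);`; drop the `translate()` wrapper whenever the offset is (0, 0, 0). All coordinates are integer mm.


translate([319, 440, 0]) cube([24, 230, 1529]);
translate([1028, 440, 0]) cube([24, 230, 1529]);
translate([343, 440, 0]) cube([685, 230, 20]);
translate([343, 440, 279]) cube([685, 230, 20]);
translate([343, 440, 558]) cube([685, 230, 20]);
translate([343, 440, 837]) cube([685, 230, 20]);
translate([343, 440, 1116]) cube([685, 230, 20]);
translate([343, 440, 1395]) cube([685, 230, 20]);


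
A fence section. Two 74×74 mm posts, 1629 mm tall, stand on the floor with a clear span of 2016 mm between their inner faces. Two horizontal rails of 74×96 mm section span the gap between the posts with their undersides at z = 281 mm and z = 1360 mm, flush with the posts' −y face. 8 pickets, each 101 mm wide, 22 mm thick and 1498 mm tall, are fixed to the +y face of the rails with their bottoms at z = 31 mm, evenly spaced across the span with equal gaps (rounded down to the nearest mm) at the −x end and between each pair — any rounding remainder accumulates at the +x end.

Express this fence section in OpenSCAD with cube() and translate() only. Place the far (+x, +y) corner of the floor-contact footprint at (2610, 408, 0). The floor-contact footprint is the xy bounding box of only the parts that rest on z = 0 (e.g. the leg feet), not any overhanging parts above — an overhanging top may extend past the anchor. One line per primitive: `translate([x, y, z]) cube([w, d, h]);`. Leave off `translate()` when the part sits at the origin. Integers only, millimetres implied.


translate([446, 334, 0]) cube([74, 74, 1629]);
translate([2536, 334, 0]) cube([74, 74, 1629]);
translate([520, 334, 281]) cube([2016, 74, 96]);
translate([520, 334, 1360]) cube([2016, 74, 96]);
translate([654, 408, 31]) cube([101, 22, 1498]);
translate([889, 408, 31]) cube([101, 22, 1498]);
translate([1124, 408, 31]) cube([101, 22, 1498]);
translate([1359, 408, 31]) cube([101, 22, 1498]);
translate([1594, 408, 31]) cube([101, 22, 1498]);
translate([1829, 408, 31]) cube([101, 22, 1498]);
translate([2064, 408, 31]) cube([101, 22, 1498]);
translate([2299, 408, 31]) cube([101, 22, 1498]);


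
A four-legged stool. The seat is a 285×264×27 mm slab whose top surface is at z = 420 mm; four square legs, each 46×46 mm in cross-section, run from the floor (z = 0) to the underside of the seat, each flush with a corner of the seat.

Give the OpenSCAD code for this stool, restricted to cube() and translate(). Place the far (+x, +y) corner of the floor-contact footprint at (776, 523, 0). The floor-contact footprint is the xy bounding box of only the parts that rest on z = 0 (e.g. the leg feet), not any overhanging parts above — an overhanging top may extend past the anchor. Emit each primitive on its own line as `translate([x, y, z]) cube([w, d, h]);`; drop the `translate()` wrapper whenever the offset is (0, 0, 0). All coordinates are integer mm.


translate([491, 259, 393]) cube([285, 264, 27]);
translate([491, 259, 0]) cube([46, 46, 393]);
translate([730, 259, 0]) cube([46, 46, 393]);
translate([491, 477, 0]) cube([46, 46, 393]);
translate([730, 477, 0]) cube([46, 46, 393]);


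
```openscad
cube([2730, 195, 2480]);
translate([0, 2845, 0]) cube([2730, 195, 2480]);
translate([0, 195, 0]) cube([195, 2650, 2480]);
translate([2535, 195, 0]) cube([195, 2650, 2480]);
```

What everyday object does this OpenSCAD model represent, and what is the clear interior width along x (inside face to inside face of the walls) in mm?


A house (or room) frame. The interior width is 2340 mm.

Four 2480 mm walls enclosing a rectangle with no floor or roof — a room or house frame. Outside width is 2730 mm and wall thickness is 195 mm, so the interior width is 2730 − 2 × 195 = 2340 mm.


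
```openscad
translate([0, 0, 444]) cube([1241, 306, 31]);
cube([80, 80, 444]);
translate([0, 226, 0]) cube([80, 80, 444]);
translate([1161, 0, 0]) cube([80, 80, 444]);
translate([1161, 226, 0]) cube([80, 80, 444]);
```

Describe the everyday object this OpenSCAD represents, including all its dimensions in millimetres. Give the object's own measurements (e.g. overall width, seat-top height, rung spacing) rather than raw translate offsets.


A bench: a 1241×306 mm seat slab, 31 mm thick, top at z = 475 mm, on four 80×80 mm square legs flush with the seat corners and standing on z = 0.


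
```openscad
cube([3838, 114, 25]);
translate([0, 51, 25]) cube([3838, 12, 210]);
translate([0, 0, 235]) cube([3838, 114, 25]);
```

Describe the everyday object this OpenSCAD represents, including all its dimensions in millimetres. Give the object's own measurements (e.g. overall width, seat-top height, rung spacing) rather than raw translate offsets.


An I-beam lying along x, 3838 mm long. Overall section height 260 mm. Two flanges 114 mm wide (y) and 25 mm thick, one on the floor and one at the top; a web 12 mm thick runs between them, centred on the flange width.


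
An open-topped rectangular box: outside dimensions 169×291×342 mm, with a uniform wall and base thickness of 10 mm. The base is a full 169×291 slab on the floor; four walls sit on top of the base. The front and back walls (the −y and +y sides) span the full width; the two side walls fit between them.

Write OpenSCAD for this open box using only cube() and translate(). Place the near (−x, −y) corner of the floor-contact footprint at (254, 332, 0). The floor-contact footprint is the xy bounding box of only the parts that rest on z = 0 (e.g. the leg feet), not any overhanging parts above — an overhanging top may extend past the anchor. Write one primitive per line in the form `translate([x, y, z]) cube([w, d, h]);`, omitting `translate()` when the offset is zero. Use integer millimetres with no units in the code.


translate([254, 332, 0]) cube([169, 291, 10]);
translate([254, 332, 10]) cube([169, 10, 332]);
translate([254, 613, 10]) cube([169, 10, 332]);
translate([254, 342, 10]) cube([10, 271, 332]);
translate([413, 342, 10]) cube([10, 271, 332]);


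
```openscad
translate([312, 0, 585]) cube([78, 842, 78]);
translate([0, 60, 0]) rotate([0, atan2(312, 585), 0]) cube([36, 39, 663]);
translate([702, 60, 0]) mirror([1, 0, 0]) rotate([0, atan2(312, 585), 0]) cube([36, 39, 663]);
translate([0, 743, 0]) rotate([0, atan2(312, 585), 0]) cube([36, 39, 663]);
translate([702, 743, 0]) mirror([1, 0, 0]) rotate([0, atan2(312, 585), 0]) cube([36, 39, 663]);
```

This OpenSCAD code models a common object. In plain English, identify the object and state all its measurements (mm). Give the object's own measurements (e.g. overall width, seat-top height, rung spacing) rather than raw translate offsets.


A sawhorse. A 78×842×78 mm beam (x, y, z) sits on two A-frame leg pairs. Each pair is two raked legs of 36×39 mm section (39 mm along y) splaying symmetrically in x. Each leg rises 585 mm vertically over 312 mm of horizontal reach and is 663 mm long along its own axis. Every leg's outer bottom edge rests on the floor and its outer top edge meets a bottom edge of the beam — the left legs (tilting toward +x) meet the beam's −x bottom edge, the right legs (their mirror images, tilting toward −x) meet its +x bottom edge — so the leg tops tuck under the beam, the beam's underside is 585 mm above the floor, and the feet are 702 mm apart outside-to-outside with the beam centred between them. The two leg pairs are set in 60 mm from either end of the beam.


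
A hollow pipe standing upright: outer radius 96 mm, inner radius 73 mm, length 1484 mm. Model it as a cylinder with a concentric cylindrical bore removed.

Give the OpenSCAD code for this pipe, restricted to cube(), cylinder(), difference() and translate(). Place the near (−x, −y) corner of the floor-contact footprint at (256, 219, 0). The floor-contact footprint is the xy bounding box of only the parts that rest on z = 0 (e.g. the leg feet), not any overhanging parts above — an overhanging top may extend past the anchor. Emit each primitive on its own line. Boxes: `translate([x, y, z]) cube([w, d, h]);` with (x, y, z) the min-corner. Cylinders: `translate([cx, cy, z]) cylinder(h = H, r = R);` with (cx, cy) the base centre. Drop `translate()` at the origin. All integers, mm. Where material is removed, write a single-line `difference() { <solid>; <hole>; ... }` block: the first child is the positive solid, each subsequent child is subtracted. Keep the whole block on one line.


difference() { translate([352, 315, 0]) cylinder(h = 1484, r = 96); translate([352, 315, 0]) cylinder(h = 1484, r = 73); }


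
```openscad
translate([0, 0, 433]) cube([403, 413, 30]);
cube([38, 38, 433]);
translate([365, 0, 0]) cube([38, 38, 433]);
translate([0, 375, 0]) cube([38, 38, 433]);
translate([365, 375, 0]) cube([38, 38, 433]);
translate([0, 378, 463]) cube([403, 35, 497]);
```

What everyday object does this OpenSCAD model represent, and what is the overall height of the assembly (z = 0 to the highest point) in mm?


A chair. The overall height is 960 mm.

A slab on four corner posts with a tall panel at the back — a chair. The seat slab sits at z = 433 with thickness 30, and the 497 mm backrest starts at the seat top, so the overall height is 433 + 30 + 497 = 960 mm.


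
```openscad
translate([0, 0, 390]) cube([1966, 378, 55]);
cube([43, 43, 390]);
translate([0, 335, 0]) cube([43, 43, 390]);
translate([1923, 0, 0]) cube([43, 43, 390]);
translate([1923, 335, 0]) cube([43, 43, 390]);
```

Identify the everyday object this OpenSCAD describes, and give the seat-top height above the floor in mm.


A bench. The seat-top height is 445 mm.

A long slab on four corner posts — a bench. The slab sits at z = 390 with thickness 55, so the top is 390 + 55 = 445 mm.


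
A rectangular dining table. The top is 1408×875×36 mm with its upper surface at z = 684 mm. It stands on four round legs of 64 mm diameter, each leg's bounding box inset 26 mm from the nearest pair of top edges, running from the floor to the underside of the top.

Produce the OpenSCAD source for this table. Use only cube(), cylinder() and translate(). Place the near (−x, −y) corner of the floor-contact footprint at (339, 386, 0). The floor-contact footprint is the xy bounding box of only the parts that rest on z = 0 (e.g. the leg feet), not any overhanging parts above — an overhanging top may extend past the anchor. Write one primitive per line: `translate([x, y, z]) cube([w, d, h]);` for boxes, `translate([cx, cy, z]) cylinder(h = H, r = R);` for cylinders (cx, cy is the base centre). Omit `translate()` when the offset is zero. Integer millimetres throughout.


translate([313, 360, 648]) cube([1408, 875, 36]);
translate([371, 418, 0]) cylinder(h = 648, r = 32);
translate([1663, 418, 0]) cylinder(h = 648, r = 32);
translate([371, 1177, 0]) cylinder(h = 648, r = 32);
translate([1663, 1177, 0]) cylinder(h = 648, r = 32);


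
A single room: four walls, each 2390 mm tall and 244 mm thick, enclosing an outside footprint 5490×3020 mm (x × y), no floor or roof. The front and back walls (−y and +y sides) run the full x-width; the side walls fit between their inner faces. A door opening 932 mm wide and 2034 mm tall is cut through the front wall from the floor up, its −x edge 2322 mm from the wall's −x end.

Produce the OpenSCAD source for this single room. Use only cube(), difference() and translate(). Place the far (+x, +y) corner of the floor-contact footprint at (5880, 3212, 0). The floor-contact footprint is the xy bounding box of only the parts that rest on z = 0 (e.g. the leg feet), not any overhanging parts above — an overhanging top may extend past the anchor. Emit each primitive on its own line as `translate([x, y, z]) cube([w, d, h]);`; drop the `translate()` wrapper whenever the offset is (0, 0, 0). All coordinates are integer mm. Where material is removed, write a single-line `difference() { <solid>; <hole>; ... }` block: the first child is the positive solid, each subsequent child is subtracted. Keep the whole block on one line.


difference() { translate([390, 192, 0]) cube([5490, 244, 2390]); translate([2712, 192, 0]) cube([932, 244, 2034]); }
translate([390, 2968, 0]) cube([5490, 244, 2390]);
translate([390, 436, 0]) cube([244, 2532, 2390]);
translate([5636, 436, 0]) cube([244, 2532, 2390]);


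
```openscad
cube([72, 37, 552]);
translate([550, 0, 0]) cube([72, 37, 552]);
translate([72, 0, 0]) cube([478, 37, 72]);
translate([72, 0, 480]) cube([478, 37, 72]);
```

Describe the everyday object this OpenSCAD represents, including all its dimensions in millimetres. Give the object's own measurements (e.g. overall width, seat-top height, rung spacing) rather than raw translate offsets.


A rectangular picture frame lying in the x–z plane (depth along y). The opening is 478 mm wide (x) by 408 mm tall (z), surrounded by a border 72 mm wide on all four sides. The frame is 37 mm deep and is made of two full-height vertical stiles with two horizontal rails fitted between them.


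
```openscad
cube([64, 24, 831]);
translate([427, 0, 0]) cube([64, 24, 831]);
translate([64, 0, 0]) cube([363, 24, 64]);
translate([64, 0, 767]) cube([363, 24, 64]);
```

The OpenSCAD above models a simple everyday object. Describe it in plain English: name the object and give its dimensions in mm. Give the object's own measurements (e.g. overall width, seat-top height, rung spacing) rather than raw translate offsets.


A rectangular picture frame lying in the x–z plane (depth along y). The opening is 363 mm wide (x) by 703 mm tall (z), surrounded by a border 64 mm wide on all four sides. The frame is 24 mm deep and is made of two full-height vertical stiles with two horizontal rails fitted between them.


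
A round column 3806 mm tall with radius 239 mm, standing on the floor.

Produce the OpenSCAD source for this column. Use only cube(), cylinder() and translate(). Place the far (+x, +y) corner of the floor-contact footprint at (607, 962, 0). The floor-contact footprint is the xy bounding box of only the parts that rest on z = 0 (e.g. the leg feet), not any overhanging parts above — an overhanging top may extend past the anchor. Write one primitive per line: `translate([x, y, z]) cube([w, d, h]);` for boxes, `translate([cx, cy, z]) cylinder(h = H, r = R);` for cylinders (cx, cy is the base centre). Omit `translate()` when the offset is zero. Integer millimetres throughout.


translate([368, 723, 0]) cylinder(h = 3806, r = 239);


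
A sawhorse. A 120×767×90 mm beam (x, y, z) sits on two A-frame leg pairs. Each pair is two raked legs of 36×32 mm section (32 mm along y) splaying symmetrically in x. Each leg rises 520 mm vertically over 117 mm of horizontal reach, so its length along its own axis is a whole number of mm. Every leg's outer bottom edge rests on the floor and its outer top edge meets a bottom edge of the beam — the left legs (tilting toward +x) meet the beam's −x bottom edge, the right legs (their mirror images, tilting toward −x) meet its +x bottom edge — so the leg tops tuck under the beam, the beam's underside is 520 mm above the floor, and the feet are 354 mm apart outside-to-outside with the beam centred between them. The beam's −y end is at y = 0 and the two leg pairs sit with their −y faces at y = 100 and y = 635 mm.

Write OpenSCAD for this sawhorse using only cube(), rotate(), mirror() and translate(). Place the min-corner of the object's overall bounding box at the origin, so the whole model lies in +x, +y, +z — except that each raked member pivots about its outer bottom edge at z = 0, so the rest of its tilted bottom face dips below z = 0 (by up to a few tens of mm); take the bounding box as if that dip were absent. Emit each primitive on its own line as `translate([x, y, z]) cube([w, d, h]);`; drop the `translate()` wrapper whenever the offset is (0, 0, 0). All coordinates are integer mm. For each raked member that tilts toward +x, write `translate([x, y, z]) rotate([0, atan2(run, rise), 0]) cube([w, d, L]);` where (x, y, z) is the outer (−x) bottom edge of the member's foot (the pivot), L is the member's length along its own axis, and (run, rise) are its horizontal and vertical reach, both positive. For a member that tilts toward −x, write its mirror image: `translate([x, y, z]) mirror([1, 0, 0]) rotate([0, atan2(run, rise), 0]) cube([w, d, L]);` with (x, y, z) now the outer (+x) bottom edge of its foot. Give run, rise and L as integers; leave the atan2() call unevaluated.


translate([117, 0, 520]) cube([120, 767, 90]);
translate([0, 100, 0]) rotate([0, atan2(117, 520), 0]) cube([36, 32, 533]);
translate([354, 100, 0]) mirror([1, 0, 0]) rotate([0, atan2(117, 520), 0]) cube([36, 32, 533]);
translate([0, 635, 0]) rotate([0, atan2(117, 520), 0]) cube([36, 32, 533]);
translate([354, 635, 0]) mirror([1, 0, 0]) rotate([0, atan2(117, 520), 0]) cube([36, 32, 533]);


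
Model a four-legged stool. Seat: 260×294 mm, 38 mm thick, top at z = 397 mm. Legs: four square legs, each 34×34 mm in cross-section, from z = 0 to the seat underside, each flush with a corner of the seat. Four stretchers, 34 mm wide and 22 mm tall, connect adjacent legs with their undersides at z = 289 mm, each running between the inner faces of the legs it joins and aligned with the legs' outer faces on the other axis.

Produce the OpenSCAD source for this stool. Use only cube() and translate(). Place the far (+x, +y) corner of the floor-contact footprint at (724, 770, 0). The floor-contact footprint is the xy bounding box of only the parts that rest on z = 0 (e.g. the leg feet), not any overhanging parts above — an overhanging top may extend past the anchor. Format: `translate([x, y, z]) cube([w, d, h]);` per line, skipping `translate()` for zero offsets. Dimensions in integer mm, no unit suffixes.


// leg_h = 397 - 38 = 359
// stretcher span = 260 - 2*34 = 192
translate([464, 476, 359]) cube([260, 294, 38]);
translate([464, 476, 0]) cube([34, 34, 359]);
translate([690, 476, 0]) cube([34, 34, 359]);
translate([464, 736, 0]) cube([34, 34, 359]);
translate([690, 736, 0]) cube([34, 34, 359]);
translate([498, 476, 289]) cube([192, 34, 22]);
translate([498, 736, 289]) cube([192, 34, 22]);
translate([464, 510, 289]) cube([34, 226, 22]);
translate([690, 510, 289]) cube([34, 226, 22]);


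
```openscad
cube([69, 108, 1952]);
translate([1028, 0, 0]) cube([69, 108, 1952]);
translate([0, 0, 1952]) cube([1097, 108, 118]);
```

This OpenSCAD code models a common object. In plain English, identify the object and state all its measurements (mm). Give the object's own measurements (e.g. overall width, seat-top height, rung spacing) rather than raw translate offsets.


A door frame. The clear opening is 959 mm wide and 1952 mm high. Two 69 mm wide jambs, 108 mm deep, stand either side of the opening from the floor to the top of the opening. A 118 mm thick head sits across the top of both jambs, spanning the full outside width of the frame.


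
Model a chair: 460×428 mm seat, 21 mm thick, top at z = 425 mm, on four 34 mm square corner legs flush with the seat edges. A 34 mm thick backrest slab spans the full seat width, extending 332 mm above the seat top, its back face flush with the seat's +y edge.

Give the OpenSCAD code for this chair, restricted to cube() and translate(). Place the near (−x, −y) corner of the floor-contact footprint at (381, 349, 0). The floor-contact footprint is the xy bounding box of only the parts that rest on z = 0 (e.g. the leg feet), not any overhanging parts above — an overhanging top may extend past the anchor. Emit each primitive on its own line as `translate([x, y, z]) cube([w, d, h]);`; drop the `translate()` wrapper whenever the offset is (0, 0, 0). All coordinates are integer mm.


translate([381, 349, 404]) cube([460, 428, 21]);
translate([381, 349, 0]) cube([34, 34, 404]);
translate([807, 349, 0]) cube([34, 34, 404]);
translate([381, 743, 0]) cube([34, 34, 404]);
translate([807, 743, 0]) cube([34, 34, 404]);
translate([381, 743, 425]) cube([460, 34, 332]);


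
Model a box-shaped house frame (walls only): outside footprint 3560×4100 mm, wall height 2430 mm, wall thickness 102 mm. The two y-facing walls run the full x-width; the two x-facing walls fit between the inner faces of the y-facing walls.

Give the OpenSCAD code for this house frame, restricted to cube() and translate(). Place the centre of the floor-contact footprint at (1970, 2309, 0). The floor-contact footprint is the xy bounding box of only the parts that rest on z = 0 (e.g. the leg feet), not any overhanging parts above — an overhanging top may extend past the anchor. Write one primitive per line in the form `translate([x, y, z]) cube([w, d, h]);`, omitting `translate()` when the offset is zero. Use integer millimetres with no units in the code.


translate([190, 259, 0]) cube([3560, 102, 2430]);
translate([190, 4257, 0]) cube([3560, 102, 2430]);
translate([190, 361, 0]) cube([102, 3896, 2430]);
translate([3648, 361, 0]) cube([102, 3896, 2430]);


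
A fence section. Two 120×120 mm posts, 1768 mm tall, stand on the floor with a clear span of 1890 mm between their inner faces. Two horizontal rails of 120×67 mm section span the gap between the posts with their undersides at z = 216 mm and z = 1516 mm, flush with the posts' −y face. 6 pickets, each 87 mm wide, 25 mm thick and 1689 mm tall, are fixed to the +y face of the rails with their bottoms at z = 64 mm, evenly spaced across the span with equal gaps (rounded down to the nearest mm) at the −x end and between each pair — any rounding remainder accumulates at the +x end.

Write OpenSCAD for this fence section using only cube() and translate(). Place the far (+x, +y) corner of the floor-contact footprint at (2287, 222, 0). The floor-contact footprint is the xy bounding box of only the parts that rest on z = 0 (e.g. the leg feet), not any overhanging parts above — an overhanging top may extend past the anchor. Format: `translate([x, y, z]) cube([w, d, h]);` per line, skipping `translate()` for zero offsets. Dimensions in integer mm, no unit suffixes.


translate([157, 102, 0]) cube([120, 120, 1768]);
translate([2167, 102, 0]) cube([120, 120, 1768]);
translate([277, 102, 216]) cube([1890, 120, 67]);
translate([277, 102, 1516]) cube([1890, 120, 67]);
translate([472, 222, 64]) cube([87, 25, 1689]);
translate([754, 222, 64]) cube([87, 25, 1689]);
translate([1036, 222, 64]) cube([87, 25, 1689]);
translate([1318, 222, 64]) cube([87, 25, 1689]);
translate([1600, 222, 64]) cube([87, 25, 1689]);
translate([1882, 222, 64]) cube([87, 25, 1689]);


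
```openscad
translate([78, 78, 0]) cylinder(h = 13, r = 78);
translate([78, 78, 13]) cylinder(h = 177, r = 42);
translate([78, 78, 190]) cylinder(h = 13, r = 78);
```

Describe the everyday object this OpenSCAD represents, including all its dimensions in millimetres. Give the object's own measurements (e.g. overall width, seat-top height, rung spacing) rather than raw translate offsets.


A spool: two coaxial disc flanges of radius 78 mm and thickness 13 mm, joined by a core cylinder of radius 42 mm and height 177 mm. The lower flange rests on z = 0 and the three cylinders share a vertical axis.


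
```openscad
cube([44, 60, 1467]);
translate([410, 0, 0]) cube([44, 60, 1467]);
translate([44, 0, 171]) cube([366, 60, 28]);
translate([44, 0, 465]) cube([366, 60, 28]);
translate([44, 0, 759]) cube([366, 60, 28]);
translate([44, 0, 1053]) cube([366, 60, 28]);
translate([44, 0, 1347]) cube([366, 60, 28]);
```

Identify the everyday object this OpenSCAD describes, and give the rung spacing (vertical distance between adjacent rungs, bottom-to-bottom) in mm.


A ladder. The rung spacing is 294 mm.

Two tall 44×60 posts with 5 short bars between them — a ladder. Adjacent rungs sit at z = 171 and z = 465, so the spacing is 465 − 171 = 294 mm.


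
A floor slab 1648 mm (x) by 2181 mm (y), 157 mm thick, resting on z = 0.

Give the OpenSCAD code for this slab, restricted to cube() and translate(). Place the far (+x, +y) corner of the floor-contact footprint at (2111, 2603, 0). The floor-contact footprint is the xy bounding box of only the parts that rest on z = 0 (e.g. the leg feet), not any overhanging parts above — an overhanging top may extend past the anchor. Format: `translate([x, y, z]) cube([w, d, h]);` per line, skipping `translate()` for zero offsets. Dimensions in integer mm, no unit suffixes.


translate([463, 422, 0]) cube([1648, 2181, 157]);


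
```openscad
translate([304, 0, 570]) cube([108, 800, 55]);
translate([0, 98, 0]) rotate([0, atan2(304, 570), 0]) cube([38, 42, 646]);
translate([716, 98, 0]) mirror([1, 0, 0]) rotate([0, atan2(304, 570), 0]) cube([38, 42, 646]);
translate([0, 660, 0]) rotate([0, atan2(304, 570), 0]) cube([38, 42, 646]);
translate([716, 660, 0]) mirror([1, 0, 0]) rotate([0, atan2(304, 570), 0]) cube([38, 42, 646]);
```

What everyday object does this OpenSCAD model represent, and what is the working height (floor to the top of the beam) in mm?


A sawhorse. The overall height is 625 mm.

A beam across two mirrored pairs of raked legs — a sawhorse. The beam's underside is at z = 570 (matching the legs' vertical rise in atan2(304, 570)) and the beam is 55 mm tall, so its top is at 570 + 55 = 625 mm. The raked legs top out at the beam's underside, so that is the highest point.


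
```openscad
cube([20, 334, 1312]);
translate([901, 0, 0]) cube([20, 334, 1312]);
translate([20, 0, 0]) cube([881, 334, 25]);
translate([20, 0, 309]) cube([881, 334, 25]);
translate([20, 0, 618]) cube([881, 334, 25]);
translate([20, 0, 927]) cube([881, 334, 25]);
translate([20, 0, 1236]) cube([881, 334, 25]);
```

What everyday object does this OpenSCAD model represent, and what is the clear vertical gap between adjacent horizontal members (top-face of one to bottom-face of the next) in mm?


A bookshelf. The clear shelf gap is 284 mm.

Two tall side panels with 5 horizontal boards between them — a bookshelf. The first two shelf undersides are at z = 0 and z = 309; with shelf thickness 25, the clear gap is 309 − 0 − 25 = 284 mm.


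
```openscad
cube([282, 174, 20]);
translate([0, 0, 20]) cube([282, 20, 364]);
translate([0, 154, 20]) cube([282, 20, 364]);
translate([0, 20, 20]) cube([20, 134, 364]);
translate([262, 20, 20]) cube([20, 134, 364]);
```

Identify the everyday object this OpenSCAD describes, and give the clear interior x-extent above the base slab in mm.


An open box. The internal width is 242 mm.

A 282×174 base slab with four walls standing on it — an open box. The base is 282 mm wide and the walls are 20 mm thick, so the internal width is 282 − 2 × 20 = 242 mm.


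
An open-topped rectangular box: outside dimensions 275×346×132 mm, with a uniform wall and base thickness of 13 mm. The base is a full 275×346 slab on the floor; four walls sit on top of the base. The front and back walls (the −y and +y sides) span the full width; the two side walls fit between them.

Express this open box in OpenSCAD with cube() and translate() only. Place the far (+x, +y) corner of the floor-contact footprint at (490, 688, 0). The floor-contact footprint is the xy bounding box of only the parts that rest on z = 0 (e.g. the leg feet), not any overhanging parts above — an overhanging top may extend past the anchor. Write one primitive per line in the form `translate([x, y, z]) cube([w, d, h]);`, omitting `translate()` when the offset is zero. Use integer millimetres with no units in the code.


translate([215, 342, 0]) cube([275, 346, 13]);
translate([215, 342, 13]) cube([275, 13, 119]);
translate([215, 675, 13]) cube([275, 13, 119]);
translate([215, 355, 13]) cube([13, 320, 119]);
translate([477, 355, 13]) cube([13, 320, 119]);


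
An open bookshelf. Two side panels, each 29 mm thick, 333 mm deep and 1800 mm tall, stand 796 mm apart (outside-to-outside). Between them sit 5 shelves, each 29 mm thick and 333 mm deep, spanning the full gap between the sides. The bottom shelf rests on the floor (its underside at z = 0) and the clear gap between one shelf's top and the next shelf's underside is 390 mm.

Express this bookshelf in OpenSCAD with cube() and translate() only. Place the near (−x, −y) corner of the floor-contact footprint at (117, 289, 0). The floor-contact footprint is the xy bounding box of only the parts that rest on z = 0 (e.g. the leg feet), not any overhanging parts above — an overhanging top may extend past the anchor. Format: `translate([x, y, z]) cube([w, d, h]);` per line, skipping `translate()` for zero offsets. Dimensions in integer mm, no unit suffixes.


translate([117, 289, 0]) cube([29, 333, 1800]);
translate([884, 289, 0]) cube([29, 333, 1800]);
translate([146, 289, 0]) cube([738, 333, 29]);
translate([146, 289, 419]) cube([738, 333, 29]);
translate([146, 289, 838]) cube([738, 333, 29]);
translate([146, 289, 1257]) cube([738, 333, 29]);
translate([146, 289, 1676]) cube([738, 333, 29]);


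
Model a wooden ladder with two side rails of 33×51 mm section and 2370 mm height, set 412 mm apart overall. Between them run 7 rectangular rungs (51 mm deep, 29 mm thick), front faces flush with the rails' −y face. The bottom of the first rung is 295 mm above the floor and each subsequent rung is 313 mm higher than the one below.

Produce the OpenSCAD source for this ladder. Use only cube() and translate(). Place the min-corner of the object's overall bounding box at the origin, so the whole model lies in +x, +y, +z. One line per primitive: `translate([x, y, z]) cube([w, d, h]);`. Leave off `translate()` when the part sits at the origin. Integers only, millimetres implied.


// rung span = 412 - 2*33 = 346
// rung[k] z = 295 + k*313
cube([33, 51, 2370]);
translate([379, 0, 0]) cube([33, 51, 2370]);
translate([33, 0, 295]) cube([346, 51, 29]);
translate([33, 0, 608]) cube([346, 51, 29]);
translate([33, 0, 921]) cube([346, 51, 29]);
translate([33, 0, 1234]) cube([346, 51, 29]);
translate([33, 0, 1547]) cube([346, 51, 29]);
translate([33, 0, 1860]) cube([346, 51, 29]);
translate([33, 0, 2173]) cube([346, 51, 29]);
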